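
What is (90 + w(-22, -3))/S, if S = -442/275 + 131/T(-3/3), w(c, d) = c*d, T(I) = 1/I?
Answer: -42900/36467 ≈ -1.1764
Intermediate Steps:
S = -36467/275 (S = -442/275 + 131/(1/(-3/3)) = -442*1/275 + 131/(1/(-3*⅓)) = -442/275 + 131/(1/(-1)) = -442/275 + 131/(-1) = -442/275 + 131*(-1) = -442/275 - 131 = -36467/275 ≈ -132.61)
(90 + w(-22, -3))/S = (90 - 22*(-3))/(-36467/275) = (90 + 66)*(-275/36467) = 156*(-275/36467) = -42900/36467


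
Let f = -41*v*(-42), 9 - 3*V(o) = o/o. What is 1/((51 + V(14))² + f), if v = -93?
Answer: -9/1415393 ≈ -6.3587e-6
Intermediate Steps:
V(o) = 8/3 (V(o) = 3 - o/(3*o) = 3 - ⅓*1 = 3 - ⅓ = 8/3)
f = -160146 (f = -41*(-93)*(-42) = 3813*(-42) = -160146)
1/((51 + V(14))² + f) = 1/((51 + 8/3)² - 160146) = 1/((161/3)² - 160146) = 1/(25921/9 - 160146) = 1/(-1415393/9) = -9/1415393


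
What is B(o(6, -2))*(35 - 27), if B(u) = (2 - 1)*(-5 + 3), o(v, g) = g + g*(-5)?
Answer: -16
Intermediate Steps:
o(v, g) = -4*g (o(v, g) = g - 5*g = -4*g)
B(u) = -2 (B(u) = 1*(-2) = -2)
B(o(6, -2))*(35 - 27) = -2*(35 - 27) = -2*8 = -16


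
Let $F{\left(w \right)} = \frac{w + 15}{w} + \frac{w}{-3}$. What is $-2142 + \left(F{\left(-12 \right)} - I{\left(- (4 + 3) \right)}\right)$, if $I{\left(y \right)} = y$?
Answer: $- \frac{8525}{4} \approx -2131.3$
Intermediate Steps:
$F{\left(w \right)} = - \frac{w}{3} + \frac{15 + w}{w}$ ($F{\left(w \right)} = \frac{15 + w}{w} + w \left(- \frac{1}{3}\right) = \frac{15 + w}{w} - \frac{w}{3} = - \frac{w}{3} + \frac{15 + w}{w}$)
$-2142 + \left(F{\left(-12 \right)} - I{\left(- (4 + 3) \right)}\right) = -2142 + \left(\left(1 + \frac{15}{-12} - -4\right) - - (4 + 3)\right) = -2142 + \left(\left(1 + 15 \left(- \frac{1}{12}\right) + 4\right) - \left(-1\right) 7\right) = -2142 + \left(\left(1 - \frac{5}{4} + 4\right) - -7\right) = -2142 + \left(\frac{15}{4} + 7\right) = -2142 + \frac{43}{4} = - \frac{8525}{4}$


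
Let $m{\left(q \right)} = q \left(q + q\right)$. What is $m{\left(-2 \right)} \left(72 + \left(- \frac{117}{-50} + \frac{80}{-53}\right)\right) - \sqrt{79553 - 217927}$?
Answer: $\frac{772004}{1325} - i \sqrt{138374} \approx 582.64 - 371.99 i$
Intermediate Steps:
$m{\left(q \right)} = 2 q^{2}$ ($m{\left(q \right)} = q 2 q = 2 q^{2}$)
$m{\left(-2 \right)} \left(72 + \left(- \frac{117}{-50} + \frac{80}{-53}\right)\right) - \sqrt{79553 - 217927} = 2 \left(-2\right)^{2} \left(72 + \left(- \frac{117}{-50} + \frac{80}{-53}\right)\right) - \sqrt{79553 - 217927} = 2 \cdot 4 \left(72 + \left(\left(-117\right) \left(- \frac{1}{50}\right) + 80 \left(- \frac{1}{53}\right)\right)\right) - \sqrt{-138374} = 8 \left(72 + \left(\frac{117}{50} - \frac{80}{53}\right)\right) - i \sqrt{138374} = 8 \left(72 + \frac{2201}{2650}\right) - i \sqrt{138374} = 8 \cdot \frac{193001}{2650} - i \sqrt{138374} = \frac{772004}{1325} - i \sqrt{138374}$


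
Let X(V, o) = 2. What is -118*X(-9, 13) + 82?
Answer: -154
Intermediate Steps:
-118*X(-9, 13) + 82 = -118*2 + 82 = -236 + 82 = -154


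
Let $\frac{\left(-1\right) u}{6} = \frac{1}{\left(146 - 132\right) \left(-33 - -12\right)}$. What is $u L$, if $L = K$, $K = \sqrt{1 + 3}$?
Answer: $\frac{2}{49} \approx 0.040816$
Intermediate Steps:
$K = 2$ ($K = \sqrt{4} = 2$)
$L = 2$
$u = \frac{1}{49}$ ($u = - \frac{6}{\left(146 - 132\right) \left(-33 - -12\right)} = - \frac{6}{14 \left(-33 + 12\right)} = - \frac{6}{14 \left(-21\right)} = - \frac{6}{-294} = \left(-6\right) \left(- \frac{1}{294}\right) = \frac{1}{49} \approx 0.020408$)
$u L = \frac{1}{49} \cdot 2 = \frac{2}{49}$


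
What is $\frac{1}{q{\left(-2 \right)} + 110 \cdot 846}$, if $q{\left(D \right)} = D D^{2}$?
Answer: $\frac{1}{93052} \approx 1.0747 \cdot 10^{-5}$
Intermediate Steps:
$q{\left(D \right)} = D^{3}$
$\frac{1}{q{\left(-2 \right)} + 110 \cdot 846} = \frac{1}{\left(-2\right)^{3} + 110 \cdot 846} = \frac{1}{-8 + 93060} = \frac{1}{93052}$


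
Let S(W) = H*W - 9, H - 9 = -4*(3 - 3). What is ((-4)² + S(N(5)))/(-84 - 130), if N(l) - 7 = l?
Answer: -115/214 ≈ -0.53738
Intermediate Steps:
N(l) = 7 + l
H = 9 (H = 9 - 4*(3 - 3) = 9 - 4*0 = 9 + 0 = 9)
S(W) = -9 + 9*W (S(W) = 9*W - 9 = -9 + 9*W)
((-4)² + S(N(5)))/(-84 - 130) = ((-4)² + (-9 + 9*(7 + 5)))/(-84 - 130) = (16 + (-9 + 9*12))/(-214) = (16 + (-9 + 108))*(-1/214) = (16 + 99)*(-1/214) = 115*(-1/214) = -115/214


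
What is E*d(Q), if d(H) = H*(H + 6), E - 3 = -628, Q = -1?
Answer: 3125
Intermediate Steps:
E = -625 (E = 3 - 628 = -625)
d(H) = H*(6 + H)
E*d(Q) = -(-625)*(6 - 1) = -(-625)*5 = -625*(-5) = 3125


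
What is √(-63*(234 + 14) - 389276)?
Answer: 10*I*√4049 ≈ 636.32*I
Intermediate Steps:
√(-63*(234 + 14) - 389276) = √(-63*248 - 389276) = √(-15624 - 389276) = √(-404900) = 10*I*√4049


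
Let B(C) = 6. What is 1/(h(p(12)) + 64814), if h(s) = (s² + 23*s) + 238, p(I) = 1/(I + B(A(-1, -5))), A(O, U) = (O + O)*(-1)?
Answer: 324/21077263 ≈ 1.5372e-5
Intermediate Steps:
A(O, U) = -2*O (A(O, U) = (2*O)*(-1) = -2*O)
p(I) = 1/(6 + I) (p(I) = 1/(I + 6) = 1/(6 + I))
h(s) = 238 + s² + 23*s
1/(h(p(12)) + 64814) = 1/((238 + (1/(6 + 12))² + 23/(6 + 12)) + 64814) = 1/((238 + (1/18)² + 23/18) + 64814) = 1/((238 + (1/18)² + 23*(1/18)) + 64814) = 1/((238 + 1/324 + 23/18) + 64814) = 1/(77527/324 + 64814) = 1/(21077263/324) = 324/21077263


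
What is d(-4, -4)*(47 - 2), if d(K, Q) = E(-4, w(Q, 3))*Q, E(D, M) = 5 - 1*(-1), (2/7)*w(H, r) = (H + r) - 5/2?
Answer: -1080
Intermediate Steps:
w(H, r) = -35/4 + 7*H/2 + 7*r/2 (w(H, r) = 7*((H + r) - 5/2)/2 = 7*(-5/2 + H + r)/2 = -35/4 + 7*H/2 + 7*r/2)
E(D, M) = 6 (E(D, M) = 5 + 1 = 6)
d(K, Q) = 6*Q
d(-4, -4)*(47 - 2) = (6*(-4))*(47 - 2) = -24*45 = -1080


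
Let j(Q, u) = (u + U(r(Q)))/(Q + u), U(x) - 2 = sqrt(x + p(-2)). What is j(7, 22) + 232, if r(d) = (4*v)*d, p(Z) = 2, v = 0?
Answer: 6752/29 + sqrt(2)/29 ≈ 232.88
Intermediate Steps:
r(d) = 0 (r(d) = (4*0)*d = 0*d = 0)
U(x) = 2 + sqrt(2 + x) (U(x) = 2 + sqrt(x + 2) = 2 + sqrt(2 + x))
j(Q, u) = (2 + u + sqrt(2))/(Q + u) (j(Q, u) = (u + (2 + sqrt(2 + 0)))/(Q + u) = (u + (2 + sqrt(2)))/(Q + u) = (2 + u + sqrt(2))/(Q + u))
j(7, 22) + 232 = (2 + 22 + sqrt(2))/(7 + 22) + 232 = (24 + sqrt(2))/29 + 232 = (24/29 + sqrt(2)/29) + 232 = 6752/29 + sqrt(2)/29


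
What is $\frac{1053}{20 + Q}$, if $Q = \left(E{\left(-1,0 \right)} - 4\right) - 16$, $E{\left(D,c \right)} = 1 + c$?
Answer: $1053$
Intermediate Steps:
$Q = -19$ ($Q = \left(\left(1 + 0\right) - 4\right) - 16 = \left(1 - 4\right) - 16 = -3 - 16 = -19$)
$\frac{1053}{20 + Q} = \frac{1053}{20 - 19} = \frac{1053}{1} = 1053 \cdot 1 = 1053$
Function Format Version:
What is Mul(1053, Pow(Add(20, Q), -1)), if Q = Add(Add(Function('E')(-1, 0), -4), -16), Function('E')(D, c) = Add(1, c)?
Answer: 1053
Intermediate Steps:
Q = -19 (Q = Add(Add(Add(1, 0), -4), -16) = Add(Add(1, -4), -16) = Add(-3, -16) = -19)
Mul(1053, Pow(Add(20, Q), -1)) = Mul(1053, Pow(Add(20, -19), -1)) = Mul(1053, Pow(1, -1)) = Mul(1053, 1) = 1053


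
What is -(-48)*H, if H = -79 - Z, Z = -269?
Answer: 9120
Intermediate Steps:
H = 190 (H = -79 - 1*(-269) = -79 + 269 = 190)
-(-48)*H = -(-48)*190 = -48*(-190) = 9120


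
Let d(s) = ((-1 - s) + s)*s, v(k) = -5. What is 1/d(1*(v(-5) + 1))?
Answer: ¼ ≈ 0.25000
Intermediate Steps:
d(s) = -s
1/d(1*(v(-5) + 1)) = 1/(-(-5 + 1)) = 1/(-(-4)) = 1/(-1*(-4)) = 1/4 = ¼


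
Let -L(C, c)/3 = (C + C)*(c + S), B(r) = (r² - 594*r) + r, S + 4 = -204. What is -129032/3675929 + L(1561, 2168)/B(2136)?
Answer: -2829400910274/504804301783 ≈ -5.6049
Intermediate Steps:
S = -208 (S = -4 - 204 = -208)
B(r) = r² - 593*r
L(C, c) = -6*C*(-208 + c) (L(C, c) = -3*(C + C)*(c - 208) = -3*2*C*(-208 + c) = -6*C*(-208 + c))
-129032/3675929 + L(1561, 2168)/B(2136) = -129032/3675929 + (6*1561*(208 - 1*2168))/((2136*(-593 + 2136))) = -129032*1/3675929 + (6*1561*(208 - 2168))/((2136*1543)) = -129032/3675929 + (6*1561*(-1960))/3295848 = -129032/3675929 - 18357360*1/3295848 = -129032/3675929 - 764890/137327 = -2829400910274/504804301783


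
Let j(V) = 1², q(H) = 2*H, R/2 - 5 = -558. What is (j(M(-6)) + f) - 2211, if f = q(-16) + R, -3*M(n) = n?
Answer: -3348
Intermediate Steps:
R = -1106 (R = 10 + 2*(-558) = 10 - 1116 = -1106)
M(n) = -n/3
f = -1138 (f = 2*(-16) - 1106 = -32 - 1106 = -1138)
j(V) = 1
(j(M(-6)) + f) - 2211 = (1 - 1138) - 2211 = -1137 - 2211 = -3348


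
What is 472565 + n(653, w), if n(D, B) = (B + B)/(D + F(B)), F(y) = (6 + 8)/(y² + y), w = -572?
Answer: 50393589514061/106638825 ≈ 4.7256e+5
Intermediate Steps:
F(y) = 14/(y + y²)
n(D, B) = 2*B/(D + 14/(B*(1 + B))) (n(D, B) = (B + B)/(D + 14/(B*(1 + B))) = (2*B)/(D + 14/(B*(1 + B))) = 2*B/(D + 14/(B*(1 + B))))
472565 + n(653, w) = 472565 + 2*(-572)²*(1 - 572)/(14 - 572*653*(1 - 572)) = 472565 + 2*327184*(-571)/(14 - 572*653*(-571)) = 472565 + 2*327184*(-571)/(14 + 213277636) = 472565 + 2*327184*(-571)/213277650 = 472565 + 2*327184*(1/213277650)*(-571) = 472565 - 186822064/106638825 = 50393589514061/106638825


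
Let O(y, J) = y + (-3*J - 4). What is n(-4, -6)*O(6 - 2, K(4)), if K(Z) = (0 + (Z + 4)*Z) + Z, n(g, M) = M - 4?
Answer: 1080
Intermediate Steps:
n(g, M) = -4 + M
K(Z) = Z + Z*(4 + Z) (K(Z) = (0 + (4 + Z)*Z) + Z = (0 + Z*(4 + Z)) + Z = Z*(4 + Z) + Z = Z + Z*(4 + Z))
O(y, J) = -4 + y - 3*J (O(y, J) = y + (-4 - 3*J) = -4 + y - 3*J)
n(-4, -6)*O(6 - 2, K(4)) = (-4 - 6)*(-4 + (6 - 2) - 12*(5 + 4)) = -10*(-4 + 4 - 12*9) = -10*(-4 + 4 - 3*36) = -10*(-4 + 4 - 108) = -10*(-108) = 1080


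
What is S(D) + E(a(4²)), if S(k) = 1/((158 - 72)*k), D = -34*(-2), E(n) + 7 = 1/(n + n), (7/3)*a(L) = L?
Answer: -486103/70176 ≈ -6.9269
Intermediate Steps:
a(L) = 3*L/7
E(n) = -7 + 1/(2*n) (E(n) = -7 + 1/(n + n) = -7 + 1/(2*n))
D = 68
S(k) = 1/(86*k)
S(D) + E(a(4²)) = (1/86)/68 + (-7 + 1/(2*(((3/7)*4²)))) = (1/86)*(1/68) + (-7 + 1/(2*(((3/7)*16)))) = 1/5848 + (-7 + 1/(2*(48/7))) = 1/5848 + (-7 + (½)*(7/48)) = 1/5848 + (-7 + 7/96) = 1/5848 - 665/96 = -486103/70176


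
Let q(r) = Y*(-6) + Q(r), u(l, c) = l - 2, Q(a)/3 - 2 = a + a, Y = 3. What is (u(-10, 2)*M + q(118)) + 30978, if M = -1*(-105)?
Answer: 30414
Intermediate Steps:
Q(a) = 6 + 6*a (Q(a) = 6 + 3*(a + a) = 6 + 3*(2*a) = 6 + 6*a)
M = 105
u(l, c) = -2 + l
q(r) = -12 + 6*r (q(r) = 3*(-6) + (6 + 6*r) = -18 + (6 + 6*r) = -12 + 6*r)
(u(-10, 2)*M + q(118)) + 30978 = ((-2 - 10)*105 + (-12 + 6*118)) + 30978 = (-12*105 + (-12 + 708)) + 30978 = (-1260 + 696) + 30978 = -564 + 30978 = 30414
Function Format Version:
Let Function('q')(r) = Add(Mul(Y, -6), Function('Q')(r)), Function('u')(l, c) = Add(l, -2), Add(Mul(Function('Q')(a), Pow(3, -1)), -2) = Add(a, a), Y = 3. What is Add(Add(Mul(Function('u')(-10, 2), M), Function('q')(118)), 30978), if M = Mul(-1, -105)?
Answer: 30414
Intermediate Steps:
Function('Q')(a) = Add(6, Mul(6, a)) (Function('Q')(a) = Add(6, Mul(3, Add(a, a))) = Add(6, Mul(3, Mul(2, a))) = Add(6, Mul(6, a)))
M = 105
Function('u')(l, c) = Add(-2, l)
Function('q')(r) = Add(-12, Mul(6, r)) (Function('q')(r) = Add(Mul(3, -6), Add(6, Mul(6, r))) = Add(-18, Add(6, Mul(6, r))) = Add(-12, Mul(6, r)))
Add(Add(Mul(Function('u')(-10, 2), M), Function('q')(118)), 30978) = Add(Add(Mul(Add(-2, -10), 105), Add(-12, Mul(6, 118))), 30978) = Add(Add(Mul(-12, 105), Add(-12, 708)), 30978) = Add(Add(-1260, 696), 30978) = Add(-564, 30978) = 30414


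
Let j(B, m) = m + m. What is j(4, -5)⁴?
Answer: 10000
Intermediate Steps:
j(B, m) = 2*m
j(4, -5)⁴ = (2*(-5))⁴ = (-10)⁴ = 10000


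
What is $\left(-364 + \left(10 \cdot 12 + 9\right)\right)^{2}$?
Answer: $55225$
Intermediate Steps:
$\left(-364 + \left(10 \cdot 12 + 9\right)\right)^{2} = \left(-364 + \left(120 + 9\right)\right)^{2} = \left(-364 + 129\right)^{2} = \left(-235\right)^{2} = 55225$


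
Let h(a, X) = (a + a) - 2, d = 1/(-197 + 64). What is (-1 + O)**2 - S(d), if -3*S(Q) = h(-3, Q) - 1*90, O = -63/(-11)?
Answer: -3746/363 ≈ -10.320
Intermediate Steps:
O = 63/11 (O = -63*(-1/11) = 63/11 ≈ 5.7273)
d = -1/133 (d = 1/(-133) = -1/133 ≈ -0.0075188)
h(a, X) = -2 + 2*a (h(a, X) = 2*a - 2 = -2 + 2*a)
S(Q) = 98/3 (S(Q) = -((-2 + 2*(-3)) - 1*90)/3 = -((-2 - 6) - 90)/3 = -(-8 - 90)/3 = -1/3*(-98) = 98/3)
(-1 + O)**2 - S(d) = (-1 + 63/11)**2 - 1*98/3 = (52/11)**2 - 98/3 = 2704/121 - 98/3 = -3746/363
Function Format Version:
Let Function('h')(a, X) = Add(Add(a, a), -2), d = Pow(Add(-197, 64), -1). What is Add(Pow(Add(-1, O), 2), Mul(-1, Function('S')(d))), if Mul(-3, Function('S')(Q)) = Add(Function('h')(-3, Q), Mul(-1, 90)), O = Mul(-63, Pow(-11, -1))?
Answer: Rational(-3746, 363) ≈ -10.320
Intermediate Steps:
O = Rational(63, 11) (O = Mul(-63, Rational(-1, 11)) = Rational(63, 11) ≈ 5.7273)
d = Rational(-1, 133) (d = Pow(-133, -1) = Rational(-1, 133) ≈ -0.0075188)
Function('h')(a, X) = Add(-2, Mul(2, a)) (Function('h')(a, X) = Add(Mul(2, a), -2) = Add(-2, Mul(2, a)))
Function('S')(Q) = Rational(98, 3) (Function('S')(Q) = Mul(Rational(-1, 3), Add(Add(-2, Mul(2, -3)), Mul(-1, 90))) = Mul(Rational(-1, 3), Add(Add(-2, -6), -90)) = Mul(Rational(-1, 3), Add(-8, -90)) = Mul(Rational(-1, 3), -98) = Rational(98, 3))
Add(Pow(Add(-1, O), 2), Mul(-1, Function('S')(d))) = Add(Pow(Add(-1, Rational(63, 11)), 2), Mul(-1, Rational(98, 3))) = Add(Pow(Rational(52, 11), 2), Rational(-98, 3)) = Add(Rational(2704, 121), Rational(-98, 3)) = Rational(-3746, 363)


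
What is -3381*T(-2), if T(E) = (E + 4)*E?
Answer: 13524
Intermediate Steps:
T(E) = E*(4 + E) (T(E) = (4 + E)*E = E*(4 + E))
-3381*T(-2) = -(-6762)*(4 - 2) = -(-6762)*2 = -3381*(-4) = 13524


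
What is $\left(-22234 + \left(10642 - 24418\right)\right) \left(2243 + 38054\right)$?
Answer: $-1451094970$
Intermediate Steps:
$\left(-22234 + \left(10642 - 24418\right)\right) \left(2243 + 38054\right) = \left(-22234 + \left(10642 - 24418\right)\right) 40297 = \left(-22234 - 13776\right) 40297 = \left(-36010\right) 40297 = -1451094970$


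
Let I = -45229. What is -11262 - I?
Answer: 33967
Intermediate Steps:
-11262 - I = -11262 - 1*(-45229) = -11262 + 45229 = 33967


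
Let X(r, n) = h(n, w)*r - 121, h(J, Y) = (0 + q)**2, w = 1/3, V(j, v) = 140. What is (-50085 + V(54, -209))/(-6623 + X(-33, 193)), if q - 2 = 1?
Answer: 49945/7041 ≈ 7.0935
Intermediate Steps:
q = 3 (q = 2 + 1 = 3)
w = 1/3 ≈ 0.33333
h(J, Y) = 9 (h(J, Y) = (0 + 3)**2 = 3**2 = 9)
X(r, n) = -121 + 9*r (X(r, n) = 9*r - 121 = -121 + 9*r)
(-50085 + V(54, -209))/(-6623 + X(-33, 193)) = (-50085 + 140)/(-6623 + (-121 + 9*(-33))) = -49945/(-6623 + (-121 - 297)) = -49945/(-6623 - 418) = -49945/(-7041) = -49945*(-1/7041) = 49945/7041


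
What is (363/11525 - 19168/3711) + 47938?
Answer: 2050053940843/42769275 ≈ 47933.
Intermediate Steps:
(363/11525 - 19168/3711) + 47938 = -219564107/42769275 + 47938 = 2050053940843/42769275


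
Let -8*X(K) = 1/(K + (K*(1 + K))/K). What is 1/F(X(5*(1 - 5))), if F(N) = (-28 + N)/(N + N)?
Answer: -2/8735 ≈ -0.00022896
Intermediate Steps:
X(K) = -1/(8*(1 + 2*K)) (X(K) = -1/(8*(K + (K*(1 + K))/K)) = -1/(8*(K + (1 + K))) = -1/(8*(1 + 2*K)))
F(N) = (-28 + N)/(2*N) (F(N) = (-28 + N)/((2*N)) = (-28 + N)*(1/(2*N)) = (-28 + N)/(2*N))
1/F(X(5*(1 - 5))) = 1/((-28 - 1/(8 + 16*(5*(1 - 5))))/(2*((-1/(8 + 16*(5*(1 - 5))))))) = 1/((-28 - 1/(8 + 16*(5*(-4))))/(2*((-1/(8 + 16*(5*(-4))))))) = 1/((-28 - 1/(8 + 16*(-20)))/(2*((-1/(8 + 16*(-20)))))) = 1/((-28 - 1/(8 - 320))/(2*((-1/(8 - 320))))) = 1/((-28 - 1/(-312))/(2*((-1/(-312))))) = 1/((-28 - 1*(-1/312))/(2*((-1*(-1/312))))) = 1/((-28 + 1/312)/(2*(1/312))) = 1/((½)*312*(-8735/312)) = 1/(-8735/2) = -2/8735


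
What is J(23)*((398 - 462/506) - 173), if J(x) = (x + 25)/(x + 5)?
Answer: 61848/161 ≈ 384.15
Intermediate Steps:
J(x) = (25 + x)/(5 + x)
J(23)*((398 - 462/506) - 173) = ((25 + 23)/(5 + 23))*((398 - 462/506) - 173) = (48/28)*((398 - 462/506) - 173) = ((1/28)*48)*((398 - 1*21/23) - 173) = 12*((398 - 21/23) - 173)/7 = 12*(9133/23 - 173)/7 = (12/7)*(5154/23) = 61848/161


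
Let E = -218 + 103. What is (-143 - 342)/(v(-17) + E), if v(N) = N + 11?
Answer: 485/121 ≈ 4.0083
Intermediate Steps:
v(N) = 11 + N
E = -115
(-143 - 342)/(v(-17) + E) = (-143 - 342)/((11 - 17) - 115) = -485/(-6 - 115) = -485/(-121) = -485*(-1/121) = 485/121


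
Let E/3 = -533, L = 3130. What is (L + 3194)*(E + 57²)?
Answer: 10434600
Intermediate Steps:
E = -1599 (E = 3*(-533) = -1599)
(L + 3194)*(E + 57²) = (3130 + 3194)*(-1599 + 57²) = 6324*(-1599 + 3249) = 6324*1650 = 10434600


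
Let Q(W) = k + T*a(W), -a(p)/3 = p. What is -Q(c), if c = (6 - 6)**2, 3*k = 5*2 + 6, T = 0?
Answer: -16/3 ≈ -5.3333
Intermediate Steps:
a(p) = -3*p
k = 16/3 (k = (5*2 + 6)/3 = (10 + 6)/3 = (1/3)*16 = 16/3 ≈ 5.3333)
c = 0 (c = 0**2 = 0)
Q(W) = 16/3 (Q(W) = 16/3 + 0*(-3*W) = 16/3 + 0 = 16/3)
-Q(c) = -1*16/3 = -16/3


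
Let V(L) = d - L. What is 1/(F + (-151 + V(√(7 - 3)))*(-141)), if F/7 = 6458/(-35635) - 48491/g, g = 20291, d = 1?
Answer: 723069785/15483818519679 ≈ 4.6698e-5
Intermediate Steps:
F = -13013112441/723069785 (F = 7*(6458/(-35635) - 48491/20291) = 7*(6458*(-1/35635) - 48491*1/20291) = 7*(-6458/35635 - 48491/20291) = 7*(-1859016063/723069785) = -13013112441/723069785 ≈ -17.997)
V(L) = 1 - L
1/(F + (-151 + V(√(7 - 3)))*(-141)) = 1/(-13013112441/723069785 + (-151 + (1 - √(7 - 3)))*(-141)) = 1/(-13013112441/723069785 + (-151 + (1 - √4))*(-141)) = 1/(-13013112441/723069785 + (-151 + (1 - 1*2))*(-141)) = 1/(-13013112441/723069785 + (-151 + (1 - 2))*(-141)) = 1/(-13013112441/723069785 + (-151 - 1)*(-141)) = 1/(-13013112441/723069785 - 152*(-141)) = 1/(-13013112441/723069785 + 21432) = 1/(15483818519679/723069785) = 723069785/15483818519679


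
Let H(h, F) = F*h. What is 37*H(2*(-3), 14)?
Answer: -3108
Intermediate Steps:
37*H(2*(-3), 14) = 37*(14*(2*(-3))) = 37*(14*(-6)) = 37*(-84) = -3108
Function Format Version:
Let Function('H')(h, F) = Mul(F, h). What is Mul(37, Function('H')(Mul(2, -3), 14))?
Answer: -3108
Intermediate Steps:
Mul(37, Function('H')(Mul(2, -3), 14)) = Mul(37, Mul(14, Mul(2, -3))) = Mul(37, Mul(14, -6)) = Mul(37, -84) = -3108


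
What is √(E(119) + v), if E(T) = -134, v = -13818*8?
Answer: I*√110678 ≈ 332.68*I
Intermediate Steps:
v = -110544
√(E(119) + v) = √(-134 - 110544) = √(-110678) = I*√110678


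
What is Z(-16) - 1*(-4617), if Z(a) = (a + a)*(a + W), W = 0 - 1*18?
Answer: 5705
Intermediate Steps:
W = -18 (W = 0 - 18 = -18)
Z(a) = 2*a*(-18 + a) (Z(a) = (a + a)*(a - 18) = (2*a)*(-18 + a) = 2*a*(-18 + a))
Z(-16) - 1*(-4617) = 2*(-16)*(-18 - 16) - 1*(-4617) = 2*(-16)*(-34) + 4617 = 1088 + 4617 = 5705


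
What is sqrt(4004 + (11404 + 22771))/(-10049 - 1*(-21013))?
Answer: sqrt(38179)/10964 ≈ 0.017821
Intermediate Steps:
sqrt(4004 + (11404 + 22771))/(-10049 - 1*(-21013)) = sqrt(4004 + 34175)/(-10049 + 21013) = sqrt(38179)/10964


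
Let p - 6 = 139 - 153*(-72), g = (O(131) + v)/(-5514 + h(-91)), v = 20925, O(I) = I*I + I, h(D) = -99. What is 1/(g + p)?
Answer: 1871/20869492 ≈ 8.9652e-5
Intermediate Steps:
O(I) = I + I**2 (O(I) = I**2 + I = I + I**2)
g = -12739/1871 (g = (131*(1 + 131) + 20925)/(-5514 - 99) = (131*132 + 20925)/(-5613) = (17292 + 20925)*(-1/5613) = 38217*(-1/5613) = -12739/1871 ≈ -6.8087)
p = 11161 (p = 6 + (139 - 153*(-72)) = 6 + (139 + 11016) = 6 + 11155 = 11161)
1/(g + p) = 1/(-12739/1871 + 11161) = 1/(20869492/1871) = 1871/20869492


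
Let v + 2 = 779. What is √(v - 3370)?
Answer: I*√2593 ≈ 50.922*I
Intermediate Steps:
v = 777 (v = -2 + 779 = 777)
√(v - 3370) = √(777 - 3370) = √(-2593) = I*√2593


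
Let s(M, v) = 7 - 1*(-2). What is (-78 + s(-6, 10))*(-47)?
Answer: 3243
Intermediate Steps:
s(M, v) = 9 (s(M, v) = 7 + 2 = 9)
(-78 + s(-6, 10))*(-47) = (-78 + 9)*(-47) = -69*(-47) = 3243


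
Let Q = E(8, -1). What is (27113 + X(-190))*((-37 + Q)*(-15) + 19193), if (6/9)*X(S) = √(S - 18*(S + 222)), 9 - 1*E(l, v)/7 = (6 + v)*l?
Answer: 623680339 + 69009*I*√766/2 ≈ 6.2368e+8 + 9.5497e+5*I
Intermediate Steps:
E(l, v) = 63 - 7*l*(6 + v) (E(l, v) = 63 - 7*(6 + v)*l = 63 - 7*l*(6 + v))
Q = -217 (Q = 63 - 42*8 - 7*8*(-1) = 63 - 336 + 56 = -217)
X(S) = 3*√(-3996 - 17*S)/2 (X(S) = 3*√(S - 18*(S + 222))/2 = 3*√(S - 18*(222 + S))/2 = 3*√(S + (-3996 - 18*S))/2 = 3*√(-3996 - 17*S)/2)
(27113 + X(-190))*((-37 + Q)*(-15) + 19193) = (27113 + 3*√(-3996 - 17*(-190))/2)*((-37 - 217)*(-15) + 19193) = (27113 + 3*√(-3996 + 3230)/2)*(-254*(-15) + 19193) = (27113 + 3*√(-766)/2)*(3810 + 19193) = (27113 + 3*(I*√766)/2)*23003 = (27113 + 3*I*√766/2)*23003 = 623680339 + 69009*I*√766/2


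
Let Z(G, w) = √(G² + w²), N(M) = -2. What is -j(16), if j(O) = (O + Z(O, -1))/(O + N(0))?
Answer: -8/7 - √257/14 ≈ -2.2879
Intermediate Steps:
j(O) = (O + √(1 + O²))/(-2 + O) (j(O) = (O + √(O² + (-1)²))/(O - 2) = (O + √(O² + 1))/(-2 + O) = (O + √(1 + O²))/(-2 + O))
-j(16) = -(16 + √(1 + 16²))/(-2 + 16) = -(16 + √(1 + 256))/14 = -(16 + √257)/14 = -(8/7 + √257/14) = -8/7 - √257/14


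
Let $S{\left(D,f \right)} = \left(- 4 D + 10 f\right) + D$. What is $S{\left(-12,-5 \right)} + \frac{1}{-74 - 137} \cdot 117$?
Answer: $- \frac{3071}{211} \approx -14.555$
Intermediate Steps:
$S{\left(D,f \right)} = - 3 D + 10 f$
$S{\left(-12,-5 \right)} + \frac{1}{-74 - 137} \cdot 117 = \left(\left(-3\right) \left(-12\right) + 10 \left(-5\right)\right) + \frac{1}{-74 - 137} \cdot 117 = \left(36 - 50\right) + \frac{1}{-211} \cdot 117 = -14 - \frac{117}{211} = - \frac{3071}{211}$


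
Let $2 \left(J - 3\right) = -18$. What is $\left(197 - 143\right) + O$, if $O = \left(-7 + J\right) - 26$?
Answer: $15$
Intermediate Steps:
$J = -6$ ($J = 3 + \frac{1}{2} \left(-18\right) = 3 - 9 = -6$)
$O = -39$ ($O = \left(-7 - 6\right) - 26 = -13 - 26 = -39$)
$\left(197 - 143\right) + O = \left(197 - 143\right) - 39 = 54 - 39 = 15$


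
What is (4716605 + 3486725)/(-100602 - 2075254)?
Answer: -4101665/1087928 ≈ -3.7702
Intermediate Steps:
(4716605 + 3486725)/(-100602 - 2075254) = 8203330/(-2175856) = 8203330*(-1/2175856) = -4101665/1087928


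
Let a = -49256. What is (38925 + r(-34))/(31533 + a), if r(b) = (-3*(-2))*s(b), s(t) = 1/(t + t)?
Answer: -1323447/602582 ≈ -2.1963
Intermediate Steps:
s(t) = 1/(2*t)
r(b) = 3/b (r(b) = (-3*(-2))*(1/(2*b)) = 6*(1/(2*b)) = 3/b)
(38925 + r(-34))/(31533 + a) = (38925 + 3/(-34))/(31533 - 49256) = (38925 + 3*(-1/34))/(-17723) = (38925 - 3/34)*(-1/17723) = (1323447/34)*(-1/17723) = -1323447/602582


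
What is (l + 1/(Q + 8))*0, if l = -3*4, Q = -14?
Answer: 0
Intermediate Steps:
l = -12
(l + 1/(Q + 8))*0 = (-12 + 1/(-14 + 8))*0 = (-12 + 1/(-6))*0 = (-12 - ⅙)*0 = -73/6*0 = 0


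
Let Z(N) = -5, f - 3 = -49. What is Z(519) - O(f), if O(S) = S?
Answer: 41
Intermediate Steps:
f = -46 (f = 3 - 49 = -46)
Z(519) - O(f) = -5 - 1*(-46) = -5 + 46 = 41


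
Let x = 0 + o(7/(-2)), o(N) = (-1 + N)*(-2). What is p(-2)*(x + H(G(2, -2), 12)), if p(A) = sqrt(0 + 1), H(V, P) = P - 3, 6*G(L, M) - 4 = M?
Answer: 18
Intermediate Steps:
G(L, M) = 2/3 + M/6
H(V, P) = -3 + P
p(A) = 1 (p(A) = sqrt(1) = 1)
o(N) = 2 - 2*N
x = 9 (x = 0 + (2 - 14/(-2)) = 0 + (2 - 14*(-1)/2) = 0 + (2 - 2*(-7/2)) = 0 + (2 + 7) = 0 + 9 = 9)
p(-2)*(x + H(G(2, -2), 12)) = 1*(9 + (-3 + 12)) = 1*(9 + 9) = 1*18 = 18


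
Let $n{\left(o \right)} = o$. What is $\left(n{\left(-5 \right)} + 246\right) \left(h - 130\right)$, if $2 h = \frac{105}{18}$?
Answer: $- \frac{367525}{12} \approx -30627.0$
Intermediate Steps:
$h = \frac{35}{12}$ ($h = \frac{105 \cdot \frac{1}{18}}{2} = \frac{1}{2} \cdot \frac{35}{6} = \frac{35}{12} \approx 2.9167$)
$\left(n{\left(-5 \right)} + 246\right) \left(h - 130\right) = \left(-5 + 246\right) \left(\frac{35}{12} - 130\right) = 241 \left(- \frac{1525}{12}\right) = - \frac{367525}{12}$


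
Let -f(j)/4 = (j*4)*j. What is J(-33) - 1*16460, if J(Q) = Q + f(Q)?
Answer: -33917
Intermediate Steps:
f(j) = -16*j² (f(j) = -4*j*4*j = -4*4*j*j = -16*j²)
J(Q) = Q - 16*Q²
J(-33) - 1*16460 = -33*(1 - 16*(-33)) - 1*16460 = -33*(1 + 528) - 16460 = -33*529 - 16460 = -17457 - 16460 = -33917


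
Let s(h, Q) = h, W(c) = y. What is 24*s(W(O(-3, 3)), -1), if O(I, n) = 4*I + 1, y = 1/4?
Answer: 6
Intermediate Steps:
y = 1/4 ≈ 0.25000
O(I, n) = 1 + 4*I
W(c) = 1/4
24*s(W(O(-3, 3)), -1) = 24*(1/4) = 6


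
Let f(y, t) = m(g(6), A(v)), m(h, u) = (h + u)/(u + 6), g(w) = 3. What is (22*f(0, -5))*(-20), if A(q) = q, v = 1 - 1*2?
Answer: -176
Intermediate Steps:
v = -1 (v = 1 - 2 = -1)
m(h, u) = (h + u)/(6 + u)
f(y, t) = ⅖ (f(y, t) = (3 - 1)/(6 - 1) = 2/5 = (⅕)*2 = ⅖)
(22*f(0, -5))*(-20) = (22*(⅖))*(-20) = (44/5)*(-20) = -176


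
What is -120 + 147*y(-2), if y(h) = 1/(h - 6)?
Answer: -1107/8 ≈ -138.38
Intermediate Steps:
y(h) = 1/(-6 + h)
-120 + 147*y(-2) = -120 + 147/(-6 - 2) = -120 + 147/(-8) = -120 + 147*(-1/8) = -120 - 147/8 = -1107/8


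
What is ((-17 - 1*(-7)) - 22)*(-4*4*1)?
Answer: 512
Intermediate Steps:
((-17 - 1*(-7)) - 22)*(-4*4*1) = ((-17 + 7) - 22)*(-16*1) = (-10 - 22)*(-16) = -32*(-16) = 512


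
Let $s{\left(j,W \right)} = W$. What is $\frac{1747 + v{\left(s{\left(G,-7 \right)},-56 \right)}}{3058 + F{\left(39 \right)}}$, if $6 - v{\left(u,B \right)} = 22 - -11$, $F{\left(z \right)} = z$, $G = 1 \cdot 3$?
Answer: $\frac{1720}{3097} \approx 0.55538$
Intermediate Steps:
$G = 3$
$v{\left(u,B \right)} = -27$ ($v{\left(u,B \right)} = 6 - \left(22 - -11\right) = 6 - \left(22 + 11\right) = 6 - 33 = -27$)
$\frac{1747 + v{\left(s{\left(G,-7 \right)},-56 \right)}}{3058 + F{\left(39 \right)}} = \frac{1747 - 27}{3058 + 39} = \frac{1720}{3097}$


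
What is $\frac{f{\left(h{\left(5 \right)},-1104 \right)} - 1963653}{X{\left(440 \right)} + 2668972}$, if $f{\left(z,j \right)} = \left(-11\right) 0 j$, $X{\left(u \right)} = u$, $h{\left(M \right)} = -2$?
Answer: $- \frac{654551}{889804} \approx -0.73561$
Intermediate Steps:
$f{\left(z,j \right)} = 0$ ($f{\left(z,j \right)} = 0 j = 0$)
$\frac{f{\left(h{\left(5 \right)},-1104 \right)} - 1963653}{X{\left(440 \right)} + 2668972} = \frac{0 - 1963653}{440 + 2668972} = - \frac{1963653}{2669412} = \left(-1963653\right) \frac{1}{2669412} = - \frac{654551}{889804}$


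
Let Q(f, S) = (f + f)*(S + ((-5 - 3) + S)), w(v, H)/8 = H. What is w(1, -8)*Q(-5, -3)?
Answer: -8960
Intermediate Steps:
w(v, H) = 8*H
Q(f, S) = 2*f*(-8 + 2*S) (Q(f, S) = (2*f)*(S + (-8 + S)) = (2*f)*(-8 + 2*S) = 2*f*(-8 + 2*S))
w(1, -8)*Q(-5, -3) = (8*(-8))*(4*(-5)*(-4 - 3)) = -256*(-5)*(-7) = -64*140 = -8960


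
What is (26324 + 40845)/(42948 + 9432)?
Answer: 67169/52380 ≈ 1.2823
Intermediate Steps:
(26324 + 40845)/(42948 + 9432) = 67169/52380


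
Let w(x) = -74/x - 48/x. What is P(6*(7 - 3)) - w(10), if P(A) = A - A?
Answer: 61/5 ≈ 12.200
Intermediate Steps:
w(x) = -122/x
P(A) = 0
P(6*(7 - 3)) - w(10) = 0 - (-122)/10 = 0 - 1*(-61/5) = 0 + 61/5 = 61/5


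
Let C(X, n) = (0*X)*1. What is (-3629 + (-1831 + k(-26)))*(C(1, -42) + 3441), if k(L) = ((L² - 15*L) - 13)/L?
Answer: -37854441/2 ≈ -1.8927e+7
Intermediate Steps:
C(X, n) = 0 (C(X, n) = 0*1 = 0)
k(L) = (-13 + L² - 15*L)/L
(-3629 + (-1831 + k(-26)))*(C(1, -42) + 3441) = (-3629 + (-1831 + (-15 - 26 - 13/(-26))))*(0 + 3441) = (-3629 + (-1831 + (-15 - 26 - 13*(-1/26))))*3441 = (-3629 + (-1831 + (-15 - 26 + ½)))*3441 = (-3629 + (-1831 - 81/2))*3441 = (-3629 - 3743/2)*3441 = -11001/2*3441 = -37854441/2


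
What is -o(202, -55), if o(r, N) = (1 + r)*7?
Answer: -1421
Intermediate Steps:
o(r, N) = 7 + 7*r
-o(202, -55) = -(7 + 7*202) = -(7 + 1414) = -1*1421 = -1421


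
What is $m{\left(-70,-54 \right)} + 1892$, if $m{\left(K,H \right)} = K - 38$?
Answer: $1784$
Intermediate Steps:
$m{\left(K,H \right)} = -38 + K$
$m{\left(-70,-54 \right)} + 1892 = \left(-38 - 70\right) + 1892 = -108 + 1892 = 1784$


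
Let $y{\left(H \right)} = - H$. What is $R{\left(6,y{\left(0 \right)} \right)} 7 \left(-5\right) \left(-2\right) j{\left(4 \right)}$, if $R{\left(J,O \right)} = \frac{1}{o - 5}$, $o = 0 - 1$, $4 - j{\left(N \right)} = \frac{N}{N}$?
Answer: $-35$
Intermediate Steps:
$j{\left(N \right)} = 3$ ($j{\left(N \right)} = 4 - \frac{N}{N} = 4 - 1 = 3$)
$o = -1$
$R{\left(J,O \right)} = - \frac{1}{6}$ ($R{\left(J,O \right)} = \frac{1}{-1 - 5} = \frac{1}{-6} = - \frac{1}{6}$)
$R{\left(6,y{\left(0 \right)} \right)} 7 \left(-5\right) \left(-2\right) j{\left(4 \right)} = \left(- \frac{1}{6}\right) 7 \left(-5\right) \left(-2\right) 3 = - \frac{7 \cdot 10 \cdot 3}{6} = \left(- \frac{7}{6}\right) 30 = -35$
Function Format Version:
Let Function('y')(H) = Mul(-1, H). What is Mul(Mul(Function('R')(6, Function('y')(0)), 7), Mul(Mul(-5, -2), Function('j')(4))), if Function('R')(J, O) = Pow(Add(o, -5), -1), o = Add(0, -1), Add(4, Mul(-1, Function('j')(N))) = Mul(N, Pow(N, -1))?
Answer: -35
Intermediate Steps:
Function('j')(N) = 3 (Function('j')(N) = Add(4, Mul(-1, Mul(N, Pow(N, -1)))) = Add(4, Mul(-1, 1)) = Add(4, -1) = 3)
o = -1
Function('R')(J, O) = Rational(-1, 6) (Function('R')(J, O) = Pow(Add(-1, -5), -1) = Pow(-6, -1) = Rational(-1, 6))
Mul(Mul(Function('R')(6, Function('y')(0)), 7), Mul(Mul(-5, -2), Function('j')(4))) = Mul(Mul(Rational(-1, 6), 7), Mul(Mul(-5, -2), 3)) = Mul(Rational(-7, 6), Mul(10, 3)) = Mul(Rational(-7, 6), 30) = -35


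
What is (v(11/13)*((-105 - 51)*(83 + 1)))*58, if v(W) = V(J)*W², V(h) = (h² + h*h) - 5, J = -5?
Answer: -318336480/13 ≈ -2.4487e+7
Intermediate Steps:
V(h) = -5 + 2*h² (V(h) = (h² + h²) - 5 = 2*h² - 5 = -5 + 2*h²)
v(W) = 45*W² (v(W) = (-5 + 2*(-5)²)*W² = (-5 + 2*25)*W² = (-5 + 50)*W² = 45*W²)
(v(11/13)*((-105 - 51)*(83 + 1)))*58 = ((45*(11/13)²)*((-105 - 51)*(83 + 1)))*58 = ((45*(11*(1/13))²)*(-156*84))*58 = ((45*(11/13)²)*(-13104))*58 = ((45*(121/169))*(-13104))*58 = ((5445/169)*(-13104))*58 = -5488560/13*58 = -318336480/13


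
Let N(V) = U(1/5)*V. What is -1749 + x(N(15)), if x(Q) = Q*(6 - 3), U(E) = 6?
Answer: -1479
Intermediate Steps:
N(V) = 6*V
x(Q) = 3*Q (x(Q) = Q*3 = 3*Q)
-1749 + x(N(15)) = -1749 + 3*(6*15) = -1749 + 3*90 = -1749 + 270 = -1479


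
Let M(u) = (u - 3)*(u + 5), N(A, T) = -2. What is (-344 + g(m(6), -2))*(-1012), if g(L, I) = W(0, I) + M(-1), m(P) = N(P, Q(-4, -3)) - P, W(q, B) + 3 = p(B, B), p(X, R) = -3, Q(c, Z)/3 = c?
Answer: 370392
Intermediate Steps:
Q(c, Z) = 3*c
W(q, B) = -6 (W(q, B) = -3 - 3 = -6)
M(u) = (-3 + u)*(5 + u)
m(P) = -2 - P
g(L, I) = -22 (g(L, I) = -6 + (-15 + (-1)**2 + 2*(-1)) = -6 + (-15 + 1 - 2) = -6 - 16 = -22)
(-344 + g(m(6), -2))*(-1012) = (-344 - 22)*(-1012) = -366*(-1012) = 370392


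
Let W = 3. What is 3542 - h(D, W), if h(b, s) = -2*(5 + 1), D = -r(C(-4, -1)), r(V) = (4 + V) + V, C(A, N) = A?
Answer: 3554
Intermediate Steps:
r(V) = 4 + 2*V
D = 4 (D = -(4 + 2*(-4)) = -(4 - 8) = -1*(-4) = 4)
h(b, s) = -12 (h(b, s) = -2*6 = -12)
3542 - h(D, W) = 3542 - 1*(-12) = 3542 + 12 = 3554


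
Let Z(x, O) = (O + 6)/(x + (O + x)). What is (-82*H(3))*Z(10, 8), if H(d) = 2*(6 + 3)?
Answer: -738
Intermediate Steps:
H(d) = 18 (H(d) = 2*9 = 18)
Z(x, O) = (6 + O)/(O + 2*x)
(-82*H(3))*Z(10, 8) = (-82*18)*((6 + 8)/(8 + 2*10)) = -1476*14/(8 + 20) = -1476*14/28 = -369*14/7 = -1476*½ = -738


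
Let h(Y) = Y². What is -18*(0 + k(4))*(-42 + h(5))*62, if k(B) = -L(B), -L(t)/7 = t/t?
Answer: 132804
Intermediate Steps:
L(t) = -7 (L(t) = -7*t/t = -7*1 = -7)
k(B) = 7 (k(B) = -1*(-7) = 7)
-18*(0 + k(4))*(-42 + h(5))*62 = -18*(0 + 7)*(-42 + 5²)*62 = -126*(-42 + 25)*62 = -126*(-17)*62 = -18*(-119)*62 = 2142*62 = 132804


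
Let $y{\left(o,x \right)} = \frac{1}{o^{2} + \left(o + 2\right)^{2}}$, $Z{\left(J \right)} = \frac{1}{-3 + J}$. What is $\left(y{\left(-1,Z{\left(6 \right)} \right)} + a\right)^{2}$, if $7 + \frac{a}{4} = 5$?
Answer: $\frac{225}{4} \approx 56.25$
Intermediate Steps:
$a = -8$ ($a = -28 + 4 \cdot 5 = -28 + 20 = -8$)
$y{\left(o,x \right)} = \frac{1}{o^{2} + \left(2 + o\right)^{2}}$
$\left(y{\left(-1,Z{\left(6 \right)} \right)} + a\right)^{2} = \left(\frac{1}{\left(-1\right)^{2} + \left(2 - 1\right)^{2}} - 8\right)^{2} = \left(\frac{1}{1 + 1^{2}} - 8\right)^{2} = \left(\frac{1}{1 + 1} - 8\right)^{2} = \left(\frac{1}{2} - 8\right)^{2} = \left(- \frac{15}{2}\right)^{2} = \frac{225}{4}$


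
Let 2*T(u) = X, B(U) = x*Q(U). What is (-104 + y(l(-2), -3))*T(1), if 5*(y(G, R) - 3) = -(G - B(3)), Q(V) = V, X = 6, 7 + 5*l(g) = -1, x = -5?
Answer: -7776/25 ≈ -311.04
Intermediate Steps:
l(g) = -8/5 (l(g) = -7/5 + (⅕)*(-1) = -7/5 - ⅕ = -8/5)
B(U) = -5*U
T(u) = 3 (T(u) = (½)*6 = 3)
y(G, R) = -G/5 (y(G, R) = 3 + (-(G - (-5)*3))/5 = 3 + (-(G - 1*(-15)))/5 = 3 + (-(G + 15))/5 = 3 + (-(15 + G))/5 = 3 + (-15 - G)/5 = 3 + (-3 - G/5) = -G/5)
(-104 + y(l(-2), -3))*T(1) = (-104 - ⅕*(-8/5))*3 = (-104 + 8/25)*3 = -2592/25*3 = -7776/25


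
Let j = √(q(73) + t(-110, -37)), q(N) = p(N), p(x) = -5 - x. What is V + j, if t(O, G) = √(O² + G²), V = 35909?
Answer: 35909 + √(-78 + √13469) ≈ 35915.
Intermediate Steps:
t(O, G) = √(G² + O²)
q(N) = -5 - N
j = √(-78 + √13469) (j = √((-5 - 1*73) + √((-37)² + (-110)²)) = √((-5 - 73) + √(1369 + 12100)) = √(-78 + √13469) ≈ 6.1690)
V + j = 35909 + √(-78 + √13469)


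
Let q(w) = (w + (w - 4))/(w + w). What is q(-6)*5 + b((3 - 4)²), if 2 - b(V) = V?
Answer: 23/3 ≈ 7.6667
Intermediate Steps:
b(V) = 2 - V
q(w) = (-4 + 2*w)/(2*w) (q(w) = (w + (-4 + w))/((2*w)) = (-4 + 2*w)*(1/(2*w)) = (-4 + 2*w)/(2*w))
q(-6)*5 + b((3 - 4)²) = ((-2 - 6)/(-6))*5 + (2 - (3 - 4)²) = -⅙*(-8)*5 + (2 - 1*(-1)²) = (4/3)*5 + (2 - 1*1) = 20/3 + (2 - 1) = 20/3 + 1 = 23/3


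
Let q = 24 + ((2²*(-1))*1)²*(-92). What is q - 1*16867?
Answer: -18315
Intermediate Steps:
q = -1448 (q = 24 + ((4*(-1))*1)²*(-92) = 24 + (-4*1)²*(-92) = 24 + (-4)²*(-92) = 24 + 16*(-92) = 24 - 1472 = -1448)
q - 1*16867 = -1448 - 1*16867 = -1448 - 16867 = -18315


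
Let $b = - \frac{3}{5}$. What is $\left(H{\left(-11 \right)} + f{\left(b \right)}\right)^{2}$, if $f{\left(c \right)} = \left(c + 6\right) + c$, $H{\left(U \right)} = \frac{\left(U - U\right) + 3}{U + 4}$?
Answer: $\frac{23409}{1225} \approx 19.109$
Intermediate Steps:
$H{\left(U \right)} = \frac{3}{4 + U}$ ($H{\left(U \right)} = \frac{0 + 3}{4 + U} = \frac{3}{4 + U}$)
$b = - \frac{3}{5}$ ($b = \left(-3\right) \frac{1}{5} = - \frac{3}{5} \approx -0.6$)
$f{\left(c \right)} = 6 + 2 c$ ($f{\left(c \right)} = \left(6 + c\right) + c = 6 + 2 c$)
$\left(H{\left(-11 \right)} + f{\left(b \right)}\right)^{2} = \left(\frac{3}{4 - 11} + \left(6 + 2 \left(- \frac{3}{5}\right)\right)\right)^{2} = \left(\frac{3}{-7} + \left(6 - \frac{6}{5}\right)\right)^{2} = \left(3 \left(- \frac{1}{7}\right) + \frac{24}{5}\right)^{2} = \left(- \frac{3}{7} + \frac{24}{5}\right)^{2} = \left(\frac{153}{35}\right)^{2} = \frac{23409}{1225}$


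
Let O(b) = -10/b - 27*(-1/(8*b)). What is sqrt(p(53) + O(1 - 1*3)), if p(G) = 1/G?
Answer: 5*sqrt(5989)/212 ≈ 1.8252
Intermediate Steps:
O(b) = -53/(8*b) (O(b) = -10/b - 27*(-1/(8*b)) = -10/b - (-27)/(8*b) = -10/b + 27/(8*b) = -53/(8*b))
sqrt(p(53) + O(1 - 1*3)) = sqrt(1/53 - 53/(8*(1 - 1*3))) = sqrt(1/53 - 53/(8*(1 - 3))) = sqrt(1/53 - 53/8/(-2)) = sqrt(1/53 - 53/8*(-1/2)) = sqrt(1/53 + 53/16) = sqrt(2825/848) = 5*sqrt(5989)/212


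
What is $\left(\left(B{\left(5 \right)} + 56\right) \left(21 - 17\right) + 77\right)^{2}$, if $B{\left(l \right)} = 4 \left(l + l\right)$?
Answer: $212521$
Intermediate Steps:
$B{\left(l \right)} = 8 l$ ($B{\left(l \right)} = 4 \cdot 2 l = 8 l$)
$\left(\left(B{\left(5 \right)} + 56\right) \left(21 - 17\right) + 77\right)^{2} = \left(\left(8 \cdot 5 + 56\right) \left(21 - 17\right) + 77\right)^{2} = \left(\left(40 + 56\right) 4 + 77\right)^{2} = \left(96 \cdot 4 + 77\right)^{2} = \left(384 + 77\right)^{2} = 461^{2} = 212521$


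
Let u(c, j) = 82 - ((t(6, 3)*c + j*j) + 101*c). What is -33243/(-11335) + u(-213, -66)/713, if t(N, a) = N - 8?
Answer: 9316418/351385 ≈ 26.513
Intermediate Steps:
t(N, a) = -8 + N
u(c, j) = 82 - j² - 99*c (u(c, j) = 82 - (((-8 + 6)*c + j*j) + 101*c) = 82 - ((-2*c + j²) + 101*c) = 82 - ((j² - 2*c) + 101*c) = 82 - (j² + 99*c) = 82 + (-j² - 99*c) = 82 - j² - 99*c)
-33243/(-11335) + u(-213, -66)/713 = -33243/(-11335) + (82 - 1*(-66)² - 99*(-213))/713 = -33243*(-1/11335) + (82 - 1*4356 + 21087)*(1/713) = 33243/11335 + (82 - 4356 + 21087)*(1/713) = 33243/11335 + 16813*(1/713) = 33243/11335 + 731/31 = 9316418/351385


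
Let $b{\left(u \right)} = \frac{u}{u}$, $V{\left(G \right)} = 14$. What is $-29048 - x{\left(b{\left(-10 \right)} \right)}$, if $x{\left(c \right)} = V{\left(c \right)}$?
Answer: $-29062$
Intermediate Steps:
$b{\left(u \right)} = 1$
$x{\left(c \right)} = 14$
$-29048 - x{\left(b{\left(-10 \right)} \right)} = -29048 - 14 = -29062$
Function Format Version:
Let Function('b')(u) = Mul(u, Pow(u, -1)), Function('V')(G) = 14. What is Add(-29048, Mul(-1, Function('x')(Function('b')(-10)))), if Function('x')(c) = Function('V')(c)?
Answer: -29062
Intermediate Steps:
Function('b')(u) = 1
Function('x')(c) = 14
Add(-29048, Mul(-1, Function('x')(Function('b')(-10)))) = Add(-29048, Mul(-1, 14)) = Add(-29048, -14) = -29062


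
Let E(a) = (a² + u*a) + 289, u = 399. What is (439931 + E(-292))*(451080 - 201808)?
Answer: 101946265472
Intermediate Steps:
E(a) = 289 + a² + 399*a (E(a) = (a² + 399*a) + 289 = 289 + a² + 399*a)
(439931 + E(-292))*(451080 - 201808) = (439931 + (289 + (-292)² + 399*(-292)))*(451080 - 201808) = (439931 + (289 + 85264 - 116508))*249272 = (439931 - 30955)*249272 = 408976*249272 = 101946265472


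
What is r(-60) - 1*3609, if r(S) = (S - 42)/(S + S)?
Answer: -72163/20 ≈ -3608.1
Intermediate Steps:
r(S) = (-42 + S)/(2*S) (r(S) = (-42 + S)/((2*S)) = (-42 + S)*(1/(2*S)) = (-42 + S)/(2*S))
r(-60) - 1*3609 = (1/2)*(-42 - 60)/(-60) - 1*3609 = (1/2)*(-1/60)*(-102) - 3609 = 17/20 - 3609 = -72163/20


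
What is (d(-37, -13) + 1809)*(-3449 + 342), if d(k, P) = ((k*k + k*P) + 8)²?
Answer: -10731494111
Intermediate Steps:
d(k, P) = (8 + k² + P*k)² (d(k, P) = ((k² + P*k) + 8)² = (8 + k² + P*k)²)
(d(-37, -13) + 1809)*(-3449 + 342) = ((8 + (-37)² - 13*(-37))² + 1809)*(-3449 + 342) = ((8 + 1369 + 481)² + 1809)*(-3107) = (1858² + 1809)*(-3107) = (3452164 + 1809)*(-3107) = 3453973*(-3107) = -10731494111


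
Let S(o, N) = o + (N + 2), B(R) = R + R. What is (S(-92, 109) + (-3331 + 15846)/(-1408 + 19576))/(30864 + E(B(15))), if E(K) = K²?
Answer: 357707/577088352 ≈ 0.00061985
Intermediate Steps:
B(R) = 2*R
S(o, N) = 2 + N + o (S(o, N) = o + (2 + N) = 2 + N + o)
(S(-92, 109) + (-3331 + 15846)/(-1408 + 19576))/(30864 + E(B(15))) = ((2 + 109 - 92) + (-3331 + 15846)/(-1408 + 19576))/(30864 + (2*15)²) = (19 + 12515/18168)/(30864 + 30²) = (19 + 12515*(1/18168))/(30864 + 900) = (19 + 12515/18168)/31764 = (357707/18168)*(1/31764) = 357707/577088352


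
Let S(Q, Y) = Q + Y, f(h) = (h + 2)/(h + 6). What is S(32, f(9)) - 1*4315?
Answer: -64234/15 ≈ -4282.3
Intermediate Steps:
f(h) = (2 + h)/(6 + h)
S(32, f(9)) - 1*4315 = (32 + (2 + 9)/(6 + 9)) - 1*4315 = (32 + 11/15) - 4315 = 491/15 - 4315 = -64234/15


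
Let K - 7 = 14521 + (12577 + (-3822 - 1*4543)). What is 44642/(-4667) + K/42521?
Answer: -139289454/15265039 ≈ -9.1247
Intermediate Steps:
K = 18740 (K = 7 + (14521 + (12577 + (-3822 - 1*4543))) = 7 + (14521 + (12577 + (-3822 - 4543))) = 7 + (14521 + (12577 - 8365)) = 7 + (14521 + 4212) = 7 + 18733 = 18740)
44642/(-4667) + K/42521 = 44642/(-4667) + 18740/42521 = 44642*(-1/4667) + 18740*(1/42521) = -3434/359 + 18740/42521 = -139289454/15265039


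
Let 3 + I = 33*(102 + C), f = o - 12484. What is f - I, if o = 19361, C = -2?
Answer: 3580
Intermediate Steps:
f = 6877 (f = 19361 - 12484 = 6877)
I = 3297 (I = -3 + 33*(102 - 2) = -3 + 33*100 = -3 + 3300 = 3297)
f - I = 6877 - 1*3297 = 6877 - 3297 = 3580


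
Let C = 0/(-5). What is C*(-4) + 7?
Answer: 7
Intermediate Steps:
C = 0 (C = 0*(-⅕) = 0)
C*(-4) + 7 = 0*(-4) + 7 = 0 + 7 = 7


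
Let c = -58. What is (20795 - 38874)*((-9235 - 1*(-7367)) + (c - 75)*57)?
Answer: 170828471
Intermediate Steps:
(20795 - 38874)*((-9235 - 1*(-7367)) + (c - 75)*57) = (20795 - 38874)*((-9235 - 1*(-7367)) + (-58 - 75)*57) = -18079*((-9235 + 7367) - 133*57) = -18079*(-1868 - 7581) = -18079*(-9449) = 170828471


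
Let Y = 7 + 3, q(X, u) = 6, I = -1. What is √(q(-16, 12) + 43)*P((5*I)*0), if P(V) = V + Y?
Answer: 70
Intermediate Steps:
Y = 10
P(V) = 10 + V (P(V) = V + 10 = 10 + V)
√(q(-16, 12) + 43)*P((5*I)*0) = √(6 + 43)*(10 + (5*(-1))*0) = √49*(10 - 5*0) = 7*(10 + 0) = 7*10 = 70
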